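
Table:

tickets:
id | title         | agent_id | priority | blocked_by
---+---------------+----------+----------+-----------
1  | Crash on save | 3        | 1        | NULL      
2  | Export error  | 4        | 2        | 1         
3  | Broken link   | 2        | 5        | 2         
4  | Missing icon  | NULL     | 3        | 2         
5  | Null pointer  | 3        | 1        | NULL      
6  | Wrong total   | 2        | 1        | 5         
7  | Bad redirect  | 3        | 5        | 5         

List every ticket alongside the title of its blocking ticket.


This is a self-join: tickets is joined to a second copy of itself, matching each row's blocked_by to another row's id. Use LEFT JOIN so rows with blocked_by=NULL are kept.
  - ticket 1 (Crash on save): blocked_by=NULL -> NULL
  - ticket 2 (Export error): blocked_by=1 -> Crash on save
  - ticket 3 (Broken link): blocked_by=2 -> Export error
  - ticket 4 (Missing icon): blocked_by=2 -> Export error
  - ticket 5 (Null pointer): blocked_by=NULL -> NULL
  - ticket 6 (Wrong total): blocked_by=5 -> Null pointer
  - ticket 7 (Bad redirect): blocked_by=5 -> Null pointer

SQL:
SELECT a.title AS item, b.title AS blocked_by
FROM tickets a
LEFT JOIN tickets b ON a.blocked_by = b.id

Result:
item          | blocked_by   
--------------+--------------
Crash on save | NULL         
Export error  | Crash on save
Broken link   | Export error 
Missing icon  | Export error 
Null pointer  | NULL         
Wrong total   | Null pointer 
Bad redirect  | Null pointer 


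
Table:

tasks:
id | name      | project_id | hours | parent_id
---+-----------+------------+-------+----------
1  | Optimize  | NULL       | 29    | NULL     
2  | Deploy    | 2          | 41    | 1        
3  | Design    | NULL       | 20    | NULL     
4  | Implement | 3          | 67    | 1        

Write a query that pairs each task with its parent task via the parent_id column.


This is a self-join: tasks is joined to a second copy of itself, matching each row's parent_id to another row's id. Use LEFT JOIN so rows with parent_id=NULL are kept.
  - task 1 (Optimize): parent_id=NULL -> NULL
  - task 2 (Deploy): parent_id=1 -> Optimize
  - task 3 (Design): parent_id=NULL -> NULL
  - task 4 (Implement): parent_id=1 -> Optimize

SQL:
SELECT a.name AS item, b.name AS parent
FROM tasks a
LEFT JOIN tasks b ON a.parent_id = b.id

Result:
item      | parent  
----------+---------
Optimize  | NULL    
Deploy    | Optimize
Design    | NULL    
Implement | Optimize


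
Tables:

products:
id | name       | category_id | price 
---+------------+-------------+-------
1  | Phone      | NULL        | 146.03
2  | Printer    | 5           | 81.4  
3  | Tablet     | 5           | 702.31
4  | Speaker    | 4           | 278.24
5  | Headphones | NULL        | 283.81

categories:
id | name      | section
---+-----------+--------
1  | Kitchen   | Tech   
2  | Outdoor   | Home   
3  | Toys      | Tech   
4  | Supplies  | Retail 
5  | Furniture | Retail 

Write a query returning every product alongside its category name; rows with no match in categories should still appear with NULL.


LEFT JOIN keeps every row from products (the left table); where category_id has no match in categories, the category columns become NULL. Walk through each product:
  - product 1 (Phone): category_id=NULL, no match -> kept with NULL
  - product 2 (Printer): category_id=5 -> matches Furniture
  - product 3 (Tablet): category_id=5 -> matches Furniture
  - product 4 (Speaker): category_id=4 -> matches Supplies
  - product 5 (Headphones): category_id=NULL, no match -> kept with NULL
All 5 rows appear; 2 have NULL category.

SQL:
SELECT a.name, b.name AS category
FROM products a
LEFT JOIN categories b ON a.category_id = b.id

Result:
name       | category 
-----------+----------
Phone      | NULL     
Printer    | Furniture
Tablet     | Furniture
Speaker    | Supplies 
Headphones | NULL     


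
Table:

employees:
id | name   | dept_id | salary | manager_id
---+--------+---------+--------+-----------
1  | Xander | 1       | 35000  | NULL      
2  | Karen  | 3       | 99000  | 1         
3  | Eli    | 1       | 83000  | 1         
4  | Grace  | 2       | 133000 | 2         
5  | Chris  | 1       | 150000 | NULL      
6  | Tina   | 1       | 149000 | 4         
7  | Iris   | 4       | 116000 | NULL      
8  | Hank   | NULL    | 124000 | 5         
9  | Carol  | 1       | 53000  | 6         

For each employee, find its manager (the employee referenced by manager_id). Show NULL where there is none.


This is a self-join: employees is joined to a second copy of itself, matching each row's manager_id to another row's id. Use LEFT JOIN so rows with manager_id=NULL are kept.
  - employee 1 (Xander): manager_id=NULL -> NULL
  - employee 2 (Karen): manager_id=1 -> Xander
  - employee 3 (Eli): manager_id=1 -> Xander
  - employee 4 (Grace): manager_id=2 -> Karen
  - employee 5 (Chris): manager_id=NULL -> NULL
  - employee 6 (Tina): manager_id=4 -> Grace
  - employee 7 (Iris): manager_id=NULL -> NULL
  - employee 8 (Hank): manager_id=5 -> Chris
  - employee 9 (Carol): manager_id=6 -> Tina

SQL:
SELECT a.name AS item, b.name AS manager
FROM employees a
LEFT JOIN employees b ON a.manager_id = b.id

Result:
item   | manager
-------+--------
Xander | NULL   
Karen  | Xander 
Eli    | Xander 
Grace  | Karen  
Chris  | NULL   
Tina   | Grace  
Iris   | NULL   
Hank   | Chris  
Carol  | Tina   


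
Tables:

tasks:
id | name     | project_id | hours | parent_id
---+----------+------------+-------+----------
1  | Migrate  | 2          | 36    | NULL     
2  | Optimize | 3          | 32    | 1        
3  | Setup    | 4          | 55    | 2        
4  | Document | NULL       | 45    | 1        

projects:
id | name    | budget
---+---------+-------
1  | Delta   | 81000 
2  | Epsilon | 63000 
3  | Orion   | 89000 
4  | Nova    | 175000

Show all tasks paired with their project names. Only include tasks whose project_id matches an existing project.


INNER JOIN keeps only tasks rows whose project_id matches an id in projects. Walk through each task:
  - task 1 (Migrate): project_id=2 -> matches Epsilon
  - task 2 (Optimize): project_id=3 -> matches Orion
  - task 3 (Setup): project_id=4 -> matches Nova
  - task 4 (Document): project_id=NULL, no match -> dropped
So 1 of 4 rows is dropped.

SQL:
SELECT a.name, b.name AS project
FROM tasks a
INNER JOIN projects b ON a.project_id = b.id

Result:
name     | project
---------+--------
Migrate  | Epsilon
Optimize | Orion  
Setup    | Nova   


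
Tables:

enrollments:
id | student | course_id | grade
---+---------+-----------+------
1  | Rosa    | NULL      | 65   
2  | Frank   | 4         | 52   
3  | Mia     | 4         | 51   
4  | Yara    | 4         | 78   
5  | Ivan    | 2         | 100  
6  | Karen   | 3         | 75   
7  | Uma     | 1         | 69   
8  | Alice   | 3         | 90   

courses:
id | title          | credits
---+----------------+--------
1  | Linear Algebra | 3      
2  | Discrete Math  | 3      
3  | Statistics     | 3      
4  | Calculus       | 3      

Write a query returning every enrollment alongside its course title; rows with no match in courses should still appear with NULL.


LEFT JOIN keeps every row from enrollments (the left table); where course_id has no match in courses, the course columns become NULL. Walk through each enrollment:
  - enrollment 1 (Rosa): course_id=NULL, no match -> kept with NULL
  - enrollment 2 (Frank): course_id=4 -> matches Calculus
  - enrollment 3 (Mia): course_id=4 -> matches Calculus
  - enrollment 4 (Yara): course_id=4 -> matches Calculus
  - enrollment 5 (Ivan): course_id=2 -> matches Discrete Math
  - enrollment 6 (Karen): course_id=3 -> matches Statistics
  - enrollment 7 (Uma): course_id=1 -> matches Linear Algebra
  - enrollment 8 (Alice): course_id=3 -> matches Statistics
All 8 rows appear; 1 has NULL course.

SQL:
SELECT a.student, b.title AS course
FROM enrollments a
LEFT JOIN courses b ON a.course_id = b.id

Result:
student | course        
--------+---------------
Rosa    | NULL          
Frank   | Calculus      
Mia     | Calculus      
Yara    | Calculus      
Ivan    | Discrete Math 
Karen   | Statistics    
Uma     | Linear Algebra
Alice   | Statistics    


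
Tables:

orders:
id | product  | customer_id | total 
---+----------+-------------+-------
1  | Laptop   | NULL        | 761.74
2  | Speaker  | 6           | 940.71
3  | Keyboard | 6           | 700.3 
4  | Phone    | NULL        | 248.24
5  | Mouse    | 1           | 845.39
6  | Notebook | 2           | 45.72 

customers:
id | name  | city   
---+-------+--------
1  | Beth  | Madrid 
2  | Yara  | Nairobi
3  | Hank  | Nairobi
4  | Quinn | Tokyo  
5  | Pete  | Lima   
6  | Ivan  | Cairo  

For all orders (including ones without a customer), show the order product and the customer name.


LEFT JOIN keeps every row from orders (the left table); where customer_id has no match in customers, the customer columns become NULL. Walk through each order:
  - order 1 (Laptop): customer_id=NULL, no match -> kept with NULL
  - order 2 (Speaker): customer_id=6 -> matches Ivan
  - order 3 (Keyboard): customer_id=6 -> matches Ivan
  - order 4 (Phone): customer_id=NULL, no match -> kept with NULL
  - order 5 (Mouse): customer_id=1 -> matches Beth
  - order 6 (Notebook): customer_id=2 -> matches Yara
All 6 rows appear; 2 have NULL customer.

SQL:
SELECT a.product, b.name AS customer
FROM orders a
LEFT JOIN customers b ON a.customer_id = b.id

Result:
product  | customer
---------+---------
Laptop   | NULL    
Speaker  | Ivan    
Keyboard | Ivan    
Phone    | NULL    
Mouse    | Beth    
Notebook | Yara    


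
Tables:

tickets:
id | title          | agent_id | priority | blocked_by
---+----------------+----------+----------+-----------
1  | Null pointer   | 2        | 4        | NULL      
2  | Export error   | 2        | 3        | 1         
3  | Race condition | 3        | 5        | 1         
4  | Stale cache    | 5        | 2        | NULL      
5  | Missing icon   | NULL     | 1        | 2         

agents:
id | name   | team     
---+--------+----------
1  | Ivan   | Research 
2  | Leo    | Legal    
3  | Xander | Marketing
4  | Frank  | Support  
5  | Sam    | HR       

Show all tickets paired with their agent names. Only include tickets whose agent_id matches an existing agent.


INNER JOIN keeps only tickets rows whose agent_id matches an id in agents. Walk through each ticket:
  - ticket 1 (Null pointer): agent_id=2 -> matches Leo
  - ticket 2 (Export error): agent_id=2 -> matches Leo
  - ticket 3 (Race condition): agent_id=3 -> matches Xander
  - ticket 4 (Stale cache): agent_id=5 -> matches Sam
  - ticket 5 (Missing icon): agent_id=NULL, no match -> dropped
So 1 of 5 rows is dropped.

SQL:
SELECT a.title, b.name AS agent
FROM tickets a
INNER JOIN agents b ON a.agent_id = b.id

Result:
title          | agent 
---------------+-------
Null pointer   | Leo   
Export error   | Leo   
Race condition | Xander
Stale cache    | Sam   


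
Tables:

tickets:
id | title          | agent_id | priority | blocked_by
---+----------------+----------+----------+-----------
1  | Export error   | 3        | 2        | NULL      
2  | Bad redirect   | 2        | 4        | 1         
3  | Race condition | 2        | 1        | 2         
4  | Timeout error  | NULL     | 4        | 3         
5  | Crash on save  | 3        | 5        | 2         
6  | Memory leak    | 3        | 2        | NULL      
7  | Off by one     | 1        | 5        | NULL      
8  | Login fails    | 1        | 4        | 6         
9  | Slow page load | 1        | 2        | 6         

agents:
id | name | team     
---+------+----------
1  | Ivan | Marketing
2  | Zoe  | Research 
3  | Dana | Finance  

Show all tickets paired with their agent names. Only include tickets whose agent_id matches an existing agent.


INNER JOIN keeps only tickets rows whose agent_id matches an id in agents. Walk through each ticket:
  - ticket 1 (Export error): agent_id=3 -> matches Dana
  - ticket 2 (Bad redirect): agent_id=2 -> matches Zoe
  - ticket 3 (Race condition): agent_id=2 -> matches Zoe
  - ticket 4 (Timeout error): agent_id=NULL, no match -> dropped
  - ticket 5 (Crash on save): agent_id=3 -> matches Dana
  - ticket 6 (Memory leak): agent_id=3 -> matches Dana
  - ticket 7 (Off by one): agent_id=1 -> matches Ivan
  - ticket 8 (Login fails): agent_id=1 -> matches Ivan
  - ticket 9 (Slow page load): agent_id=1 -> matches Ivan
So 1 of 9 rows is dropped.

SQL:
SELECT a.title, b.name AS agent
FROM tickets a
INNER JOIN agents b ON a.agent_id = b.id

Result:
title          | agent
---------------+------
Export error   | Dana 
Bad redirect   | Zoe  
Race condition | Zoe  
Crash on save  | Dana 
Memory leak    | Dana 
Off by one     | Ivan 
Login fails    | Ivan 
Slow page load | Ivan 


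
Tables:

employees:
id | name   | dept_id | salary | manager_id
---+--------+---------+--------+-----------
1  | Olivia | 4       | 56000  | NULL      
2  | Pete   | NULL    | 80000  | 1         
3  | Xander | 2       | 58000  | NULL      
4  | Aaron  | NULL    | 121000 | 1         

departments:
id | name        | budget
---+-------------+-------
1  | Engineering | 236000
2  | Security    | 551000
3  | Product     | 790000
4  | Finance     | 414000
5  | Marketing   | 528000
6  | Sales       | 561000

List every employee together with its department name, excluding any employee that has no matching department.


INNER JOIN keeps only employees rows whose dept_id matches an id in departments. Walk through each employee:
  - employee 1 (Olivia): dept_id=4 -> matches Finance
  - employee 2 (Pete): dept_id=NULL, no match -> dropped
  - employee 3 (Xander): dept_id=2 -> matches Security
  - employee 4 (Aaron): dept_id=NULL, no match -> dropped
So 2 of 4 rows are dropped.

SQL:
SELECT a.name, b.name AS department
FROM employees a
INNER JOIN departments b ON a.dept_id = b.id

Result:
name   | department
-------+-----------
Olivia | Finance   
Xander | Security  


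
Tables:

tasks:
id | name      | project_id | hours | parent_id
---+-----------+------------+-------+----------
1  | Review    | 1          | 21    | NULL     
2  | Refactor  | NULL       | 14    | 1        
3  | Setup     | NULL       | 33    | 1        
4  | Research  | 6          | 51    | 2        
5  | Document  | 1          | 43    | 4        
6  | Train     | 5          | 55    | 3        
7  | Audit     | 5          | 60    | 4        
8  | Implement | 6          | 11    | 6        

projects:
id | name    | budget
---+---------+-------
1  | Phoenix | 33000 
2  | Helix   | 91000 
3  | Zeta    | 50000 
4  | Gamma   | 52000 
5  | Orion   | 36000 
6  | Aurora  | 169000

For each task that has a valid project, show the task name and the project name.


INNER JOIN keeps only tasks rows whose project_id matches an id in projects. Walk through each task:
  - task 1 (Review): project_id=1 -> matches Phoenix
  - task 2 (Refactor): project_id=NULL, no match -> dropped
  - task 3 (Setup): project_id=NULL, no match -> dropped
  - task 4 (Research): project_id=6 -> matches Aurora
  - task 5 (Document): project_id=1 -> matches Phoenix
  - task 6 (Train): project_id=5 -> matches Orion
  - task 7 (Audit): project_id=5 -> matches Orion
  - task 8 (Implement): project_id=6 -> matches Aurora
So 2 of 8 rows are dropped.

SQL:
SELECT a.name, b.name AS project
FROM tasks a
INNER JOIN projects b ON a.project_id = b.id

Result:
name      | project
----------+--------
Review    | Phoenix
Research  | Aurora 
Document  | Phoenix
Train     | Orion  
Audit     | Orion  
Implement | Aurora 


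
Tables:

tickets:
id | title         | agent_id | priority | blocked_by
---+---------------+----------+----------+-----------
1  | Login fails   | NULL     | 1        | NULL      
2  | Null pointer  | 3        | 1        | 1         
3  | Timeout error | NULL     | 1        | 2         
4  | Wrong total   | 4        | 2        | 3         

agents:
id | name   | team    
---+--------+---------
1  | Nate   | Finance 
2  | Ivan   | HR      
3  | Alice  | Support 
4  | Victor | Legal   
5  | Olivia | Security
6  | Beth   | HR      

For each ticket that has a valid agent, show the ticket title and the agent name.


INNER JOIN keeps only tickets rows whose agent_id matches an id in agents. Walk through each ticket:
  - ticket 1 (Login fails): agent_id=NULL, no match -> dropped
  - ticket 2 (Null pointer): agent_id=3 -> matches Alice
  - ticket 3 (Timeout error): agent_id=NULL, no match -> dropped
  - ticket 4 (Wrong total): agent_id=4 -> matches Victor
So 2 of 4 rows are dropped.

SQL:
SELECT a.title, b.name AS agent
FROM tickets a
INNER JOIN agents b ON a.agent_id = b.id

Result:
title        | agent 
-------------+-------
Null pointer | Alice 
Wrong total  | Victor


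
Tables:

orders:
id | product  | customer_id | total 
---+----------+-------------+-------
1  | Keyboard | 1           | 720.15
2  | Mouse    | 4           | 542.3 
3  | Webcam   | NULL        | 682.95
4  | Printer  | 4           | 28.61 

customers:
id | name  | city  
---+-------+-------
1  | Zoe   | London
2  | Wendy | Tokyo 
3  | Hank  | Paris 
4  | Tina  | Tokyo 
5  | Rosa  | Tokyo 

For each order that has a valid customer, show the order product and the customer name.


INNER JOIN keeps only orders rows whose customer_id matches an id in customers. Walk through each order:
  - order 1 (Keyboard): customer_id=1 -> matches Zoe
  - order 2 (Mouse): customer_id=4 -> matches Tina
  - order 3 (Webcam): customer_id=NULL, no match -> dropped
  - order 4 (Printer): customer_id=4 -> matches Tina
So 1 of 4 rows is dropped.

SQL:
SELECT a.product, b.name AS customer
FROM orders a
INNER JOIN customers b ON a.customer_id = b.id

Result:
product  | customer
---------+---------
Keyboard | Zoe     
Mouse    | Tina    
Printer  | Tina    


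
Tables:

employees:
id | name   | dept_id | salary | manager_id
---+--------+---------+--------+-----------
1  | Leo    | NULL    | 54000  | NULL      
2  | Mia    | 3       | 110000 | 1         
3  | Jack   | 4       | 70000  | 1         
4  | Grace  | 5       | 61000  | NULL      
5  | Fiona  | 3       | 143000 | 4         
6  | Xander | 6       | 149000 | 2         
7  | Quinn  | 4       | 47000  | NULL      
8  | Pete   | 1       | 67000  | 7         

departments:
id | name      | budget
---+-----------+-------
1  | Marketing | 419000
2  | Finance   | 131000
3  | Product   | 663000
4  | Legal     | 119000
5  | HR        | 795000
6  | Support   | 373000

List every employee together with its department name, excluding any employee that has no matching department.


INNER JOIN keeps only employees rows whose dept_id matches an id in departments. Walk through each employee:
  - employee 1 (Leo): dept_id=NULL, no match -> dropped
  - employee 2 (Mia): dept_id=3 -> matches Product
  - employee 3 (Jack): dept_id=4 -> matches Legal
  - employee 4 (Grace): dept_id=5 -> matches HR
  - employee 5 (Fiona): dept_id=3 -> matches Product
  - employee 6 (Xander): dept_id=6 -> matches Support
  - employee 7 (Quinn): dept_id=4 -> matches Legal
  - employee 8 (Pete): dept_id=1 -> matches Marketing
So 1 of 8 rows is dropped.

SQL:
SELECT a.name, b.name AS department
FROM employees a
INNER JOIN departments b ON a.dept_id = b.id

Result:
name   | department
-------+-----------
Mia    | Product   
Jack   | Legal     
Grace  | HR        
Fiona  | Product   
Xander | Support   
Quinn  | Legal     
Pete   | Marketing 


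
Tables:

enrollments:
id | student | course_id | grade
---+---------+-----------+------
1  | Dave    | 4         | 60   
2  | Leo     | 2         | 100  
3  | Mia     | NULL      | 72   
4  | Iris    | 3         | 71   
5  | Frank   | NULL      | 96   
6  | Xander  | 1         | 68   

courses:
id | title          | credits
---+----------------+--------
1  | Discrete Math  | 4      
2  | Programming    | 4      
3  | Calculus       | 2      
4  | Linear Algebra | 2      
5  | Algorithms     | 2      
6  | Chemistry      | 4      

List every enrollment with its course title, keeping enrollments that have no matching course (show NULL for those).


LEFT JOIN keeps every row from enrollments (the left table); where course_id has no match in courses, the course columns become NULL. Walk through each enrollment:
  - enrollment 1 (Dave): course_id=4 -> matches Linear Algebra
  - enrollment 2 (Leo): course_id=2 -> matches Programming
  - enrollment 3 (Mia): course_id=NULL, no match -> kept with NULL
  - enrollment 4 (Iris): course_id=3 -> matches Calculus
  - enrollment 5 (Frank): course_id=NULL, no match -> kept with NULL
  - enrollment 6 (Xander): course_id=1 -> matches Discrete Math
All 6 rows appear; 2 have NULL course.

SQL:
SELECT a.student, b.title AS course
FROM enrollments a
LEFT JOIN courses b ON a.course_id = b.id

Result:
student | course        
--------+---------------
Dave    | Linear Algebra
Leo     | Programming   
Mia     | NULL          
Iris    | Calculus      
Frank   | NULL          
Xander  | Discrete Math 


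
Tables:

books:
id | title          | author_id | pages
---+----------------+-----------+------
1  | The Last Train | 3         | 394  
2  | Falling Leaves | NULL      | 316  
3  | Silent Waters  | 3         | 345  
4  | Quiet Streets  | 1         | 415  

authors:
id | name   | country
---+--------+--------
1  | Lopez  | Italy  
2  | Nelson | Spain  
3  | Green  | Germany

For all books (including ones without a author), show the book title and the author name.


LEFT JOIN keeps every row from books (the left table); where author_id has no match in authors, the author columns become NULL. Walk through each book:
  - book 1 (The Last Train): author_id=3 -> matches Green
  - book 2 (Falling Leaves): author_id=NULL, no match -> kept with NULL
  - book 3 (Silent Waters): author_id=3 -> matches Green
  - book 4 (Quiet Streets): author_id=1 -> matches Lopez
All 4 rows appear; 1 has NULL author.

SQL:
SELECT a.title, b.name AS author
FROM books a
LEFT JOIN authors b ON a.author_id = b.id

Result:
title          | author
---------------+-------
The Last Train | Green 
Falling Leaves | NULL  
Silent Waters  | Green 
Quiet Streets  | Lopez 


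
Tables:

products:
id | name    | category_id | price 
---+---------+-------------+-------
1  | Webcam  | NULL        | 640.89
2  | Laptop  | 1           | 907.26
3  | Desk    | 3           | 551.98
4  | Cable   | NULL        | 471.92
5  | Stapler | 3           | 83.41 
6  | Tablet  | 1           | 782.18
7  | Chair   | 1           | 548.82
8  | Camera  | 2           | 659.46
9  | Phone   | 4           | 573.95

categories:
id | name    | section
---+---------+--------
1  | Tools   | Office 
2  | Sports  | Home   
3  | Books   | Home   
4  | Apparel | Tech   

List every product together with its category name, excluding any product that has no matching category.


INNER JOIN keeps only products rows whose category_id matches an id in categories. Walk through each product:
  - product 1 (Webcam): category_id=NULL, no match -> dropped
  - product 2 (Laptop): category_id=1 -> matches Tools
  - product 3 (Desk): category_id=3 -> matches Books
  - product 4 (Cable): category_id=NULL, no match -> dropped
  - product 5 (Stapler): category_id=3 -> matches Books
  - product 6 (Tablet): category_id=1 -> matches Tools
  - product 7 (Chair): category_id=1 -> matches Tools
  - product 8 (Camera): category_id=2 -> matches Sports
  - product 9 (Phone): category_id=4 -> matches Apparel
So 2 of 9 rows are dropped.

SQL:
SELECT a.name, b.name AS category
FROM products a
INNER JOIN categories b ON a.category_id = b.id

Result:
name    | category
--------+---------
Laptop  | Tools   
Desk    | Books   
Stapler | Books   
Tablet  | Tools   
Chair   | Tools   
Camera  | Sports  
Phone   | Apparel 


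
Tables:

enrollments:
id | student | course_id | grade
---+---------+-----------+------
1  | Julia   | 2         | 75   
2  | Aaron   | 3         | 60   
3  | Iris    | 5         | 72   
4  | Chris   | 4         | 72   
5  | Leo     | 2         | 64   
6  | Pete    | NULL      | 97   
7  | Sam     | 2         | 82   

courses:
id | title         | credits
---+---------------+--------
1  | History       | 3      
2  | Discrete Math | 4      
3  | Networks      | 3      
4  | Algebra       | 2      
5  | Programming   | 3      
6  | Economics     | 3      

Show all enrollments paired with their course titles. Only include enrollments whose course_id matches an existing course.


INNER JOIN keeps only enrollments rows whose course_id matches an id in courses. Walk through each enrollment:
  - enrollment 1 (Julia): course_id=2 -> matches Discrete Math
  - enrollment 2 (Aaron): course_id=3 -> matches Networks
  - enrollment 3 (Iris): course_id=5 -> matches Programming
  - enrollment 4 (Chris): course_id=4 -> matches Algebra
  - enrollment 5 (Leo): course_id=2 -> matches Discrete Math
  - enrollment 6 (Pete): course_id=NULL, no match -> dropped
  - enrollment 7 (Sam): course_id=2 -> matches Discrete Math
So 1 of 7 rows is dropped.

SQL:
SELECT a.student, b.title AS course
FROM enrollments a
INNER JOIN courses b ON a.course_id = b.id

Result:
student | course       
--------+--------------
Julia   | Discrete Math
Aaron   | Networks     
Iris    | Programming  
Chris   | Algebra      
Leo     | Discrete Math
Sam     | Discrete Math


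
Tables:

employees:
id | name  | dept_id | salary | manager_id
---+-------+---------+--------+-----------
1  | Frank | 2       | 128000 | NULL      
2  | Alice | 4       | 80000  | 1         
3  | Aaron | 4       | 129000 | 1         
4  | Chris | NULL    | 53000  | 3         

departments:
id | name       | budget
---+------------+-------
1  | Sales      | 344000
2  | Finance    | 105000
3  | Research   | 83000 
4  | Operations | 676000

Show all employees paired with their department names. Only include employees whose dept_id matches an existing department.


INNER JOIN keeps only employees rows whose dept_id matches an id in departments. Walk through each employee:
  - employee 1 (Frank): dept_id=2 -> matches Finance
  - employee 2 (Alice): dept_id=4 -> matches Operations
  - employee 3 (Aaron): dept_id=4 -> matches Operations
  - employee 4 (Chris): dept_id=NULL, no match -> dropped
So 1 of 4 rows is dropped.

SQL:
SELECT a.name, b.name AS department
FROM employees a
INNER JOIN departments b ON a.dept_id = b.id

Result:
name  | department
------+-----------
Frank | Finance   
Alice | Operations
Aaron | Operations


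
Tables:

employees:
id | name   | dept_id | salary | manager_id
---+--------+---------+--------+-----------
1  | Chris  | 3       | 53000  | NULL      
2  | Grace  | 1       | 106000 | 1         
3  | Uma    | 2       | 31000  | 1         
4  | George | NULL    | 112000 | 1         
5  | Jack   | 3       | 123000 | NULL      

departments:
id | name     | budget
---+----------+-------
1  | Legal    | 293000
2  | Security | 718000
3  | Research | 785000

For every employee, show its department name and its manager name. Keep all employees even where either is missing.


Two LEFT JOINs from the same base table employees: one to departments via dept_id, one to employees itself via manager_id. Both are LEFT so every employee is preserved.
Match against departments:
  - employee 1 (Chris): dept_id=3 -> matches Research
  - employee 2 (Grace): dept_id=1 -> matches Legal
  - employee 3 (Uma): dept_id=2 -> matches Security
  - employee 4 (George): dept_id=NULL, no match -> kept with NULL
  - employee 5 (Jack): dept_id=3 -> matches Research
Match against employees (self):
  - employee 1 (Chris): manager_id=NULL -> NULL
  - employee 2 (Grace): manager_id=1 -> Chris
  - employee 3 (Uma): manager_id=1 -> Chris
  - employee 4 (George): manager_id=1 -> Chris
  - employee 5 (Jack): manager_id=NULL -> NULL

SQL:
SELECT a.name, b.name AS department, c.name AS manager
FROM employees a
LEFT JOIN departments b ON a.dept_id = b.id
LEFT JOIN employees c ON a.manager_id = c.id

Result:
name   | department | manager
-------+------------+--------
Chris  | Research   | NULL   
Grace  | Legal      | Chris  
Uma    | Security   | Chris  
George | NULL       | Chris  
Jack   | Research   | NULL   


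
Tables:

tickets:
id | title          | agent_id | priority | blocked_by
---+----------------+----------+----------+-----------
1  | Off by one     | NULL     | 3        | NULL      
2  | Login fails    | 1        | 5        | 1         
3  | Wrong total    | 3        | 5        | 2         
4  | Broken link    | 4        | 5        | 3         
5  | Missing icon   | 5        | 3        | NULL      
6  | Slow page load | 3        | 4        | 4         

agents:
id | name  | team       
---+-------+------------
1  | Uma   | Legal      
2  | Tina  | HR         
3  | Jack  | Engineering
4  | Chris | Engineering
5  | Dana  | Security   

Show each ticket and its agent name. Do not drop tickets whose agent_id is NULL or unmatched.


LEFT JOIN keeps every row from tickets (the left table); where agent_id has no match in agents, the agent columns become NULL. Walk through each ticket:
  - ticket 1 (Off by one): agent_id=NULL, no match -> kept with NULL
  - ticket 2 (Login fails): agent_id=1 -> matches Uma
  - ticket 3 (Wrong total): agent_id=3 -> matches Jack
  - ticket 4 (Broken link): agent_id=4 -> matches Chris
  - ticket 5 (Missing icon): agent_id=5 -> matches Dana
  - ticket 6 (Slow page load): agent_id=3 -> matches Jack
All 6 rows appear; 1 has NULL agent.

SQL:
SELECT a.title, b.name AS agent
FROM tickets a
LEFT JOIN agents b ON a.agent_id = b.id

Result:
title          | agent
---------------+------
Off by one     | NULL 
Login fails    | Uma  
Wrong total    | Jack 
Broken link    | Chris
Missing icon   | Dana 
Slow page load | Jack 


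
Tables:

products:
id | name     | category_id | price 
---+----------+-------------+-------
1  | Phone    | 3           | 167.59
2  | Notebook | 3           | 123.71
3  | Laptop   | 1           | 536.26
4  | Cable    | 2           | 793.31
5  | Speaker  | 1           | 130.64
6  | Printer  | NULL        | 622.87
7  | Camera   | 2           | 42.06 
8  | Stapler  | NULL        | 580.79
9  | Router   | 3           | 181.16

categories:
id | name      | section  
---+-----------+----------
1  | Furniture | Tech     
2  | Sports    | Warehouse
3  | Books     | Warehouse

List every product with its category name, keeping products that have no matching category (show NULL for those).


LEFT JOIN keeps every row from products (the left table); where category_id has no match in categories, the category columns become NULL. Walk through each product:
  - product 1 (Phone): category_id=3 -> matches Books
  - product 2 (Notebook): category_id=3 -> matches Books
  - product 3 (Laptop): category_id=1 -> matches Furniture
  - product 4 (Cable): category_id=2 -> matches Sports
  - product 5 (Speaker): category_id=1 -> matches Furniture
  - product 6 (Printer): category_id=NULL, no match -> kept with NULL
  - product 7 (Camera): category_id=2 -> matches Sports
  - product 8 (Stapler): category_id=NULL, no match -> kept with NULL
  - product 9 (Router): category_id=3 -> matches Books
All 9 rows appear; 2 have NULL category.

SQL:
SELECT a.name, b.name AS category
FROM products a
LEFT JOIN categories b ON a.category_id = b.id

Result:
name     | category 
---------+----------
Phone    | Books    
Notebook | Books    
Laptop   | Furniture
Cable    | Sports   
Speaker  | Furniture
Printer  | NULL     
Camera   | Sports   
Stapler  | NULL     
Router   | Books    


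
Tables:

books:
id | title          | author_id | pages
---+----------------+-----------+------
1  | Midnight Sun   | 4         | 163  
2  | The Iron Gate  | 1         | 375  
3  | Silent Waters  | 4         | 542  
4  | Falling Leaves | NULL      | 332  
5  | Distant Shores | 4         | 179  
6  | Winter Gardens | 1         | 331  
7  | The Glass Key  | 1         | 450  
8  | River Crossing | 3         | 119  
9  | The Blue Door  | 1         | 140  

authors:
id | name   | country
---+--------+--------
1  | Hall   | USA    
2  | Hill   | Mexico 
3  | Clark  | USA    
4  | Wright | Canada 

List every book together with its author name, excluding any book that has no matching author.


INNER JOIN keeps only books rows whose author_id matches an id in authors. Walk through each book:
  - book 1 (Midnight Sun): author_id=4 -> matches Wright
  - book 2 (The Iron Gate): author_id=1 -> matches Hall
  - book 3 (Silent Waters): author_id=4 -> matches Wright
  - book 4 (Falling Leaves): author_id=NULL, no match -> dropped
  - book 5 (Distant Shores): author_id=4 -> matches Wright
  - book 6 (Winter Gardens): author_id=1 -> matches Hall
  - book 7 (The Glass Key): author_id=1 -> matches Hall
  - book 8 (River Crossing): author_id=3 -> matches Clark
  - book 9 (The Blue Door): author_id=1 -> matches Hall
So 1 of 9 rows is dropped.

SQL:
SELECT a.title, b.name AS author
FROM books a
INNER JOIN authors b ON a.author_id = b.id

Result:
title          | author
---------------+-------
Midnight Sun   | Wright
The Iron Gate  | Hall  
Silent Waters  | Wright
Distant Shores | Wright
Winter Gardens | Hall  
The Glass Key  | Hall  
River Crossing | Clark 
The Blue Door  | Hall  


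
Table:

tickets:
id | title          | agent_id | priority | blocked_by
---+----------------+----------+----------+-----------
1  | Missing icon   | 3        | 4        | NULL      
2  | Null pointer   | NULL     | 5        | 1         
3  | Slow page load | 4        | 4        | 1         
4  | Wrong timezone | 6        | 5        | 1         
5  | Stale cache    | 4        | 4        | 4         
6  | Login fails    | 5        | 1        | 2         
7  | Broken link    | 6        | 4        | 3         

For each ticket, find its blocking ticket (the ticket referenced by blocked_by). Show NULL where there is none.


This is a self-join: tickets is joined to a second copy of itself, matching each row's blocked_by to another row's id. Use LEFT JOIN so rows with blocked_by=NULL are kept.
  - ticket 1 (Missing icon): blocked_by=NULL -> NULL
  - ticket 2 (Null pointer): blocked_by=1 -> Missing icon
  - ticket 3 (Slow page load): blocked_by=1 -> Missing icon
  - ticket 4 (Wrong timezone): blocked_by=1 -> Missing icon
  - ticket 5 (Stale cache): blocked_by=4 -> Wrong timezone
  - ticket 6 (Login fails): blocked_by=2 -> Null pointer
  - ticket 7 (Broken link): blocked_by=3 -> Slow page load

SQL:
SELECT a.title AS item, b.title AS blocked_by
FROM tickets a
LEFT JOIN tickets b ON a.blocked_by = b.id

Result:
item           | blocked_by    
---------------+---------------
Missing icon   | NULL          
Null pointer   | Missing icon  
Slow page load | Missing icon  
Wrong timezone | Missing icon  
Stale cache    | Wrong timezone
Login fails    | Null pointer  
Broken link    | Slow page load


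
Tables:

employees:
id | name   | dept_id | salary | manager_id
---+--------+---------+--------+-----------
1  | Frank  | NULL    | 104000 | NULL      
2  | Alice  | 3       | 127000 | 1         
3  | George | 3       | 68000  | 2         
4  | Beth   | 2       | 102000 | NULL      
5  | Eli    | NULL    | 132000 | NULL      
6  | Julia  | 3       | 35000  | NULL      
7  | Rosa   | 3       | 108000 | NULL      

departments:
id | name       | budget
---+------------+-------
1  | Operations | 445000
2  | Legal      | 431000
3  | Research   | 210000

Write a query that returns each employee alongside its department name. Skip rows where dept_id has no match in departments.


INNER JOIN keeps only employees rows whose dept_id matches an id in departments. Walk through each employee:
  - employee 1 (Frank): dept_id=NULL, no match -> dropped
  - employee 2 (Alice): dept_id=3 -> matches Research
  - employee 3 (George): dept_id=3 -> matches Research
  - employee 4 (Beth): dept_id=2 -> matches Legal
  - employee 5 (Eli): dept_id=NULL, no match -> dropped
  - employee 6 (Julia): dept_id=3 -> matches Research
  - employee 7 (Rosa): dept_id=3 -> matches Research
So 2 of 7 rows are dropped.

SQL:
SELECT a.name, b.name AS department
FROM employees a
INNER JOIN departments b ON a.dept_id = b.id

Result:
name   | department
-------+-----------
Alice  | Research  
George | Research  
Beth   | Legal     
Julia  | Research  
Rosa   | Research  


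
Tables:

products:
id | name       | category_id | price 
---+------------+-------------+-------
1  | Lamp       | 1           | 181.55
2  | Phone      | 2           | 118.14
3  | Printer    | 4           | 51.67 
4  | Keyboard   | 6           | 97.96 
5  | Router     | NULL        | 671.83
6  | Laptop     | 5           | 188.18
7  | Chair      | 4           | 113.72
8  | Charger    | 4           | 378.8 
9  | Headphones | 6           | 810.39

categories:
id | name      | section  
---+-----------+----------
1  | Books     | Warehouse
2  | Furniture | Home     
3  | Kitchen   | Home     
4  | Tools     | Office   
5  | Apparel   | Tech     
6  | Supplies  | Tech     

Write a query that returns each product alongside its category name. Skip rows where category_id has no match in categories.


INNER JOIN keeps only products rows whose category_id matches an id in categories. Walk through each product:
  - product 1 (Lamp): category_id=1 -> matches Books
  - product 2 (Phone): category_id=2 -> matches Furniture
  - product 3 (Printer): category_id=4 -> matches Tools
  - product 4 (Keyboard): category_id=6 -> matches Supplies
  - product 5 (Router): category_id=NULL, no match -> dropped
  - product 6 (Laptop): category_id=5 -> matches Apparel
  - product 7 (Chair): category_id=4 -> matches Tools
  - product 8 (Charger): category_id=4 -> matches Tools
  - product 9 (Headphones): category_id=6 -> matches Supplies
So 1 of 9 rows is dropped.

SQL:
SELECT a.name, b.name AS category
FROM products a
INNER JOIN categories b ON a.category_id = b.id

Result:
name       | category 
-----------+----------
Lamp       | Books    
Phone      | Furniture
Printer    | Tools    
Keyboard   | Supplies 
Laptop     | Apparel  
Chair      | Tools    
Charger    | Tools    
Headphones | Supplies 


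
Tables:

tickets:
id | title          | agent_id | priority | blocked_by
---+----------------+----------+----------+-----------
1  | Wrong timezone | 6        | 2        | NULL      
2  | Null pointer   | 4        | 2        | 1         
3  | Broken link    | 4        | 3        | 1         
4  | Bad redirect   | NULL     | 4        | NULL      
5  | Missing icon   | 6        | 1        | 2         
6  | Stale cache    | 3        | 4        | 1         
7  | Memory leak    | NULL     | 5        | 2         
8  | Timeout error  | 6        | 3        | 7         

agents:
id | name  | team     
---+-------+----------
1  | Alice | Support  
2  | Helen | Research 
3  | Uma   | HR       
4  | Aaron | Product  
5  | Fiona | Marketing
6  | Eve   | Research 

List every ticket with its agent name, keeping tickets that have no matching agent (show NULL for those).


LEFT JOIN keeps every row from tickets (the left table); where agent_id has no match in agents, the agent columns become NULL. Walk through each ticket:
  - ticket 1 (Wrong timezone): agent_id=6 -> matches Eve
  - ticket 2 (Null pointer): agent_id=4 -> matches Aaron
  - ticket 3 (Broken link): agent_id=4 -> matches Aaron
  - ticket 4 (Bad redirect): agent_id=NULL, no match -> kept with NULL
  - ticket 5 (Missing icon): agent_id=6 -> matches Eve
  - ticket 6 (Stale cache): agent_id=3 -> matches Uma
  - ticket 7 (Memory leak): agent_id=NULL, no match -> kept with NULL
  - ticket 8 (Timeout error): agent_id=6 -> matches Eve
All 8 rows appear; 2 have NULL agent.

SQL:
SELECT a.title, b.name AS agent
FROM tickets a
LEFT JOIN agents b ON a.agent_id = b.id

Result:
title          | agent
---------------+------
Wrong timezone | Eve  
Null pointer   | Aaron
Broken link    | Aaron
Bad redirect   | NULL 
Missing icon   | Eve  
Stale cache    | Uma  
Memory leak    | NULL 
Timeout error  | Eve  


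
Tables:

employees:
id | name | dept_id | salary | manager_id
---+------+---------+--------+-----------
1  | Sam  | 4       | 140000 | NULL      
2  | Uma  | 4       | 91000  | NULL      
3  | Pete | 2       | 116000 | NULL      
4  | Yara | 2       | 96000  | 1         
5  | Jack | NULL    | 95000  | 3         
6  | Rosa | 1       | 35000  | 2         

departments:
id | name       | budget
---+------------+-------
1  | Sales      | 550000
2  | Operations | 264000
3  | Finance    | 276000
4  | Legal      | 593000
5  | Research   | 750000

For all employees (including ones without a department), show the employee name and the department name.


LEFT JOIN keeps every row from employees (the left table); where dept_id has no match in departments, the department columns become NULL. Walk through each employee:
  - employee 1 (Sam): dept_id=4 -> matches Legal
  - employee 2 (Uma): dept_id=4 -> matches Legal
  - employee 3 (Pete): dept_id=2 -> matches Operations
  - employee 4 (Yara): dept_id=2 -> matches Operations
  - employee 5 (Jack): dept_id=NULL, no match -> kept with NULL
  - employee 6 (Rosa): dept_id=1 -> matches Sales
All 6 rows appear; 1 has NULL department.

SQL:
SELECT a.name, b.name AS department
FROM employees a
LEFT JOIN departments b ON a.dept_id = b.id

Result:
name | department
-----+-----------
Sam  | Legal     
Uma  | Legal     
Pete | Operations
Yara | Operations
Jack | NULL      
Rosa | Sales     
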